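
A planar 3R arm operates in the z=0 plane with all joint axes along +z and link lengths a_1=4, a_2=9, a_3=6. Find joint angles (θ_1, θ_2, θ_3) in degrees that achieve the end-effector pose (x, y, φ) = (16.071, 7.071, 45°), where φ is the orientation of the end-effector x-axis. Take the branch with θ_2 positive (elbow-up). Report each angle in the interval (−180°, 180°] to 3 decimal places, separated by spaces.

wrist centre = target − a_3·(cos φ, sin φ) = (11.8284, 2.8284)
cos θ_2 = (147.9097−4²−9²)/(2·4·9) = 0.7071; θ_2 = 45.0022° (elbow-up)
β = atan2(2.8284,11.8284) = 13.4479°; ψ = atan2(6.3642,10.3637) = 31.5535°
θ_1 = β − ψ = -18.1056°
θ_3 = φ − θ_1 − θ_2 = 18.1034° (wrapped to (-180°,180°])

-18.106 45.002 18.103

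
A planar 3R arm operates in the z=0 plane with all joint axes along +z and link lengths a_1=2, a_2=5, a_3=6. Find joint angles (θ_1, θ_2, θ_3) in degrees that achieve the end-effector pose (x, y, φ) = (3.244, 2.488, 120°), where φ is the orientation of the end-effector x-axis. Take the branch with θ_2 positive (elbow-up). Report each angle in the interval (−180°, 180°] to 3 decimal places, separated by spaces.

-44.994 29.994 135.000

wrist centre = target − a_3·(cos φ, sin φ) = (6.2440, -2.7082)
cos θ_2 = (46.3216−2²−5²)/(2·2·5) = 0.8661; θ_2 = 29.9936° (elbow-up)
β = atan2(-2.7082,6.2440) = -23.4474°; ψ = atan2(2.4995,6.3304) = 21.5462°
θ_1 = β − ψ = -44.9936°
θ_3 = φ − θ_1 − θ_2 = 135.0000° (wrapped to (-180°,180°])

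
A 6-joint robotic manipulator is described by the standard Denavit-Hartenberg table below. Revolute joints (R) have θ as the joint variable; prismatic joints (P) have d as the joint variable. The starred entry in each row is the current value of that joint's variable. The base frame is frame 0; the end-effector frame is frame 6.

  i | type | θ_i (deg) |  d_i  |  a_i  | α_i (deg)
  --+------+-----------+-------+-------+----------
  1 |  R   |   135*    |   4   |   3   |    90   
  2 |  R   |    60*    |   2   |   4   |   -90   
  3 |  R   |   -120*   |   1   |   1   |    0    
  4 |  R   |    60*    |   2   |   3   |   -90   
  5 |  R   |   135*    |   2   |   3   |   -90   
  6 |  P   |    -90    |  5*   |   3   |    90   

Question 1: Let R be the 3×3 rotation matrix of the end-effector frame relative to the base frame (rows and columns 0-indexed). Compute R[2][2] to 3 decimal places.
0.660

End-effector z-axis (col 2 of R) = (0.7410,0.1250,0.6597)
R[2][2] = 0.6597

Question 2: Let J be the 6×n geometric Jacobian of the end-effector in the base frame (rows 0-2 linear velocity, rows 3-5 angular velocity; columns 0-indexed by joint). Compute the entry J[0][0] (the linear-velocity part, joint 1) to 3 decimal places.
-0.349

axis z_0 = ẑ; lever o_n−o_0 = (-3.0850,0.3487,11.8377)
cross product → J_v[:, 0] = (-0.3487,-3.0850,0.0000)
J_ω[:, 0] = z_0
entry J[0][0] = -0.3487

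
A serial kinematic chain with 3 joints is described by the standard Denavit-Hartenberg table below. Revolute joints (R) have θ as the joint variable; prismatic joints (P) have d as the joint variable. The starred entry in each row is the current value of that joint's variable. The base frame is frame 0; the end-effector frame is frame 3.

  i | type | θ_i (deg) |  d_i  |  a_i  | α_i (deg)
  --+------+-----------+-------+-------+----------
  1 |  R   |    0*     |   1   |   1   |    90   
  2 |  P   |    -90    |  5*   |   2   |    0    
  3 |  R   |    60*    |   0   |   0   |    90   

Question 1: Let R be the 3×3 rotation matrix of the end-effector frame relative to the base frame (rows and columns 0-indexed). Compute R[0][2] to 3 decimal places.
-0.500

End-effector z-axis (col 2 of R) = (-0.5000,-0.0000,-0.8660)
R[0][2] = -0.5000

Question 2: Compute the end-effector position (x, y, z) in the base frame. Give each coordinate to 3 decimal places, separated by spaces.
1.000 -5.000 -1.000

after link 1: o_1 = (1.0000, 0.0000, 1.0000)
after link 2: o_2 = (1.0000, -5.0000, -1.0000)
after link 3: o_3 = (1.0000, -5.0000, -1.0000)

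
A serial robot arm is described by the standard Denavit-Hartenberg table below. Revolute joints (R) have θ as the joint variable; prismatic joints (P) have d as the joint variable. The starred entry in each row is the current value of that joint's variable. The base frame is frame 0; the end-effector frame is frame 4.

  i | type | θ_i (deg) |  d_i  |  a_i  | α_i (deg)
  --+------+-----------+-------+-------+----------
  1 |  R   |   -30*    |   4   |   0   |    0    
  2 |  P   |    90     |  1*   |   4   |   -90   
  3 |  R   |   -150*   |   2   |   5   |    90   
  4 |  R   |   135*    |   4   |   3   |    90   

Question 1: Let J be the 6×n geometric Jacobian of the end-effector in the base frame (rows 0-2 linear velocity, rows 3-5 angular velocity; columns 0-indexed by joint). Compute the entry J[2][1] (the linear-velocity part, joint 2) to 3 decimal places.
1.000

prismatic axis z_1 = (0.0000,0.0000,1.0000)
J_v[:, 1] = z_1; J_ω[:, 1] = (0,0,0)
entry J[2][1] = 1.0000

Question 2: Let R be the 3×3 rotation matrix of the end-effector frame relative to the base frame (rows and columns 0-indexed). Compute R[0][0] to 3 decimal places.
End-effector x-axis (col 0 of R) = (-0.3062,0.8839,-0.3536)
R[0][0] = -0.3062

-0.306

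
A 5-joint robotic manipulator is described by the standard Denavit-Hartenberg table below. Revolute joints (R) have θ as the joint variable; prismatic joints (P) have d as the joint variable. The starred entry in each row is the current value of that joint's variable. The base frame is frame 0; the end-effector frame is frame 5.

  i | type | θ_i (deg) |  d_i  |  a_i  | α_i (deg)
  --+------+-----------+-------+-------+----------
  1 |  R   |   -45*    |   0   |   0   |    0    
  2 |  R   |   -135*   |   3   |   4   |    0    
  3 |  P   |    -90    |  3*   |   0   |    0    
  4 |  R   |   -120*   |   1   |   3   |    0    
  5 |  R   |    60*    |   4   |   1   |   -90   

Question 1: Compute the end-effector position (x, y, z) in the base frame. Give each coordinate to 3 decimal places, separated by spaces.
after link 1: o_1 = (0.0000, 0.0000, 0.0000)
after link 2: o_2 = (-4.0000, -0.0000, 3.0000)
after link 3: o_3 = (-4.0000, -0.0000, 6.0000)
after link 4: o_4 = (-1.4019, -1.5000, 7.0000)
after link 5: o_5 = (-0.5359, -1.0000, 11.0000)

-0.536 -1.000 11.000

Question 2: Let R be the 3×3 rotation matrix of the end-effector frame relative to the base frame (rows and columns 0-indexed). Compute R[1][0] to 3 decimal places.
End-effector x-axis (col 0 of R) = (0.8660,0.5000,0.0000)
R[1][0] = 0.5000

0.500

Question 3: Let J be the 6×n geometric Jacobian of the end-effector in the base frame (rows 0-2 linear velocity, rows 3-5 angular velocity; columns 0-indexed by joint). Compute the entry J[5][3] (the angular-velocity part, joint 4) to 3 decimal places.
axis z_3 = (0.0000,0.0000,1.0000); lever o_n−o_3 = (3.4641,-1.0000,5.0000)
cross product → J_v[:, 3] = (1.0000,3.4641,-0.0000)
J_ω[:, 3] = z_3
entry J[5][3] = 1.0000

1.000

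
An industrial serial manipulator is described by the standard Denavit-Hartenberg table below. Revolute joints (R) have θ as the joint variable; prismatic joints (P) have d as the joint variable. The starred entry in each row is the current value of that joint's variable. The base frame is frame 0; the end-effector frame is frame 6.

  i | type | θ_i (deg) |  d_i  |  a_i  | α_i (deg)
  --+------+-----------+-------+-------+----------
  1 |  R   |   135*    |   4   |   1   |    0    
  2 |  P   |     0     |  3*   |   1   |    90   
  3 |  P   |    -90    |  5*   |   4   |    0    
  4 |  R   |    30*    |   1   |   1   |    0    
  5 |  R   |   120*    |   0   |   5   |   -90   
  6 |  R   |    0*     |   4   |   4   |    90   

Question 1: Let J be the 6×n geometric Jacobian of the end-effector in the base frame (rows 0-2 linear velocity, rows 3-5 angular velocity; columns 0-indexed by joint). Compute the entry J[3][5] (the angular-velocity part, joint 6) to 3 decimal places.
axis z_5 = (0.6124,-0.6124,0.5000); lever o_n−o_5 = (1.0353,-1.0353,5.4641)
cross product → J_v[:, 5] = (-2.8284,-2.8284,0.0000)
J_ω[:, 5] = z_5
entry J[3][5] = 0.6124

0.612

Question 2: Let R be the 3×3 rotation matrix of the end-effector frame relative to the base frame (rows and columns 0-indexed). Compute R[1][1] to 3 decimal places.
-0.612

End-effector y-axis (col 1 of R) = (0.6124,-0.6124,0.5000)
R[1][1] = -0.6124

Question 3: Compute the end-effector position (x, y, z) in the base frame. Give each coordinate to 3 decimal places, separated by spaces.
1.742 6.743 11.928

after link 1: o_1 = (-0.7071, 0.7071, 4.0000)
after link 2: o_2 = (-1.4142, 1.4142, 7.0000)
after link 3: o_3 = (2.1213, 4.9497, 3.0000)
after link 4: o_4 = (2.4749, 6.0104, 2.1340)
after link 5: o_5 = (0.7071, 7.7782, 6.4641)
after link 6: o_6 = (1.7424, 6.7429, 11.9282)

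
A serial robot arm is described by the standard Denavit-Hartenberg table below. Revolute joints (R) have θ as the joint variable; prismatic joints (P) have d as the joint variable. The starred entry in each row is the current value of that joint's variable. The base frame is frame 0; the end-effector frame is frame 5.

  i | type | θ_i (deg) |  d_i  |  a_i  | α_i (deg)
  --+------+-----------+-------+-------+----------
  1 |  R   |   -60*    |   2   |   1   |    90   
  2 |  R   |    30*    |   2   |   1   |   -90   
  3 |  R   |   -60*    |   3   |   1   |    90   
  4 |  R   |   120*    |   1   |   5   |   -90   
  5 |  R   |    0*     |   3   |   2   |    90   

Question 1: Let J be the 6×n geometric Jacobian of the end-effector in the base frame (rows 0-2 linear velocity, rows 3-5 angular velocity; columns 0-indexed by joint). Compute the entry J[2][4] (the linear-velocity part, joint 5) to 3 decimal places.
0.866

axis z_4 = (0.5870,0.4833,-0.6495); lever o_n−o_4 = (1.8615,3.0078,-0.6986)
cross product → J_v[:, 4] = (1.6160,-0.7990,0.8660)
J_ω[:, 4] = z_4
entry J[2][4] = 0.8660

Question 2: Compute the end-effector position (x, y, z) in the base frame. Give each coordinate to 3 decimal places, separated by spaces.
-0.778 5.177 7.342

after link 1: o_1 = (0.5000, -0.8660, 2.0000)
after link 2: o_2 = (-0.7990, -2.6160, 2.5000)
after link 3: o_3 = (-2.0825, -2.1250, 5.3481)
after link 4: o_4 = (-2.6393, 2.1696, 8.0401)
after link 5: o_5 = (-0.7778, 5.1773, 7.3415)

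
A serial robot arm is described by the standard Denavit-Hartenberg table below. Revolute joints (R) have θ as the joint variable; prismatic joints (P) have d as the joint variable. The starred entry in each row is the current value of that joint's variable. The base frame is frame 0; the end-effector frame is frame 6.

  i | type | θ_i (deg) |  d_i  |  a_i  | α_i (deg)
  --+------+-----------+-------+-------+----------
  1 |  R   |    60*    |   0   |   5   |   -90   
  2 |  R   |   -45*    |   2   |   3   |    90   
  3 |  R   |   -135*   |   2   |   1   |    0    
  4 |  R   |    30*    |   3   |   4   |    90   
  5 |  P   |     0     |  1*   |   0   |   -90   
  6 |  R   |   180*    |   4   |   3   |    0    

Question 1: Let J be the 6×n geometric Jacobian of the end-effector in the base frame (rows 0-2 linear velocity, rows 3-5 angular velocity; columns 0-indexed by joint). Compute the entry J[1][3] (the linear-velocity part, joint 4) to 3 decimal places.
axis z_3 = (-0.3536,-0.6124,0.7071); lever o_n−o_3 = (-2.2955,-5.3902,4.0837)
cross product → J_v[:, 3] = (1.3107,-0.1794,0.5000)
J_ω[:, 3] = z_3
entry J[1][3] = -0.1794

-0.179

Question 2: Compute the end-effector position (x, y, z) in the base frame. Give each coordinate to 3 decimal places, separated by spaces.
after link 1: o_1 = (2.5000, 4.3301, 0.0000)
after link 2: o_2 = (1.8286, 7.1672, 2.1213)
after link 3: o_3 = (1.4839, 5.1559, 3.0355)
after link 4: o_4 = (3.4033, 0.7530, 4.4248)
after link 5: o_5 = (2.8376, 0.2909, 3.7418)
after link 6: o_6 = (-0.8116, -0.2342, 7.1193)

-0.812 -0.234 7.119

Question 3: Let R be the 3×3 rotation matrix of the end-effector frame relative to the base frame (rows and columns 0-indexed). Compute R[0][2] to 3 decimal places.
-0.354

End-effector z-axis (col 2 of R) = (-0.3536,-0.6124,0.7071)
R[0][2] = -0.3536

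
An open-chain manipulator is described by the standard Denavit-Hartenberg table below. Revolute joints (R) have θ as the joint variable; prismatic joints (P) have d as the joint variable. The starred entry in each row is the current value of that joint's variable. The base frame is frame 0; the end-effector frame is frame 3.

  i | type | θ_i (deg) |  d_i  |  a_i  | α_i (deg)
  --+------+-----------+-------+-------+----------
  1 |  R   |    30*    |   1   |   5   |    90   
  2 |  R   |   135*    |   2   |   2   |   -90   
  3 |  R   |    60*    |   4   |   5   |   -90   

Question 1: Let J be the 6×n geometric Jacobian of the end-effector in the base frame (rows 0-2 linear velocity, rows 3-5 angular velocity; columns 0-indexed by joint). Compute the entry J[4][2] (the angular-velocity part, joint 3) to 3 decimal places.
-0.354

axis z_2 = (-0.6124,-0.3536,-0.7071); lever o_n−o_2 = (-6.1455,1.4519,-1.0607)
cross product → J_v[:, 2] = (1.4017,3.6960,-3.0619)
J_ω[:, 2] = z_2
entry J[4][2] = -0.3536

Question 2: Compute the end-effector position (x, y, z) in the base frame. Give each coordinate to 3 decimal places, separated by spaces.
after link 1: o_1 = (4.3301, 2.5000, 1.0000)
after link 2: o_2 = (4.1054, 0.0608, 2.4142)
after link 3: o_3 = (-2.0401, 1.5127, 1.3536)

-2.040 1.513 1.354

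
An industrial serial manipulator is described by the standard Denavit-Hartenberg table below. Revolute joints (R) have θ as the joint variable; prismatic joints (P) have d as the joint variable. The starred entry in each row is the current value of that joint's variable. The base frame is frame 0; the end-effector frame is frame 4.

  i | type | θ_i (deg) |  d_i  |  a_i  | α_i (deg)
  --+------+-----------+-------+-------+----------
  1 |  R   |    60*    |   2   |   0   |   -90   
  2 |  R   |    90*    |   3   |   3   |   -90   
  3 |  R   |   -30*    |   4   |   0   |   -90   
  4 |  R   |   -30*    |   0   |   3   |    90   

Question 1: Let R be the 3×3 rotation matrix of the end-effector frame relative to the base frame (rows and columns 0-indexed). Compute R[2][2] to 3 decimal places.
0.433

End-effector z-axis (col 2 of R) = (-0.2165,-0.8750,0.4330)
R[2][2] = 0.4330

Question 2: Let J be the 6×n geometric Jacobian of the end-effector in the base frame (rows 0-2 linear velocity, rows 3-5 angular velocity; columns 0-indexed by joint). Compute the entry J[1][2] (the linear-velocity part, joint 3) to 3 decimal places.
axis z_2 = (-0.5000,-0.8660,-0.0000); lever o_n−o_2 = (-3.8750,-4.1136,-2.2500)
cross product → J_v[:, 2] = (1.9486,-1.1250,-1.2990)
J_ω[:, 2] = z_2
entry J[1][2] = -1.1250

-1.125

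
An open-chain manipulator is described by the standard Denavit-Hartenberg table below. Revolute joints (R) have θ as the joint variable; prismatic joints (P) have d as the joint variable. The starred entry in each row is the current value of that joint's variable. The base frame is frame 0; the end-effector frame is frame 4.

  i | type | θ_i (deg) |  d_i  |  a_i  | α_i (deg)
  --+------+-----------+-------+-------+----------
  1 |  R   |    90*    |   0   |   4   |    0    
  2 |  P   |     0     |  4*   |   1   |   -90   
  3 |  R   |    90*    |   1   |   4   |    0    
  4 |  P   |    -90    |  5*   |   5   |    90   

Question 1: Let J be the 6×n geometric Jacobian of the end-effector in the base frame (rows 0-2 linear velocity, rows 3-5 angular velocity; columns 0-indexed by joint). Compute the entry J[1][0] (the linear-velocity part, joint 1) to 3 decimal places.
-6.000

axis z_0 = ẑ; lever o_n−o_0 = (-6.0000,10.0000,0.0000)
cross product → J_v[:, 0] = (-10.0000,-6.0000,0.0000)
J_ω[:, 0] = z_0
entry J[1][0] = -6.0000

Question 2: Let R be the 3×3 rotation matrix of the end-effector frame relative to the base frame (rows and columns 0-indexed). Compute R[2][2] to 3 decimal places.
End-effector z-axis (col 2 of R) = (0.0000,0.0000,1.0000)
R[2][2] = 1.0000

1.000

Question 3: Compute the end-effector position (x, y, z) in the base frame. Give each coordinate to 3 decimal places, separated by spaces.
after link 1: o_1 = (0.0000, 4.0000, 0.0000)
after link 2: o_2 = (0.0000, 5.0000, 4.0000)
after link 3: o_3 = (-1.0000, 5.0000, 0.0000)
after link 4: o_4 = (-6.0000, 10.0000, 0.0000)

-6.000 10.000 0.000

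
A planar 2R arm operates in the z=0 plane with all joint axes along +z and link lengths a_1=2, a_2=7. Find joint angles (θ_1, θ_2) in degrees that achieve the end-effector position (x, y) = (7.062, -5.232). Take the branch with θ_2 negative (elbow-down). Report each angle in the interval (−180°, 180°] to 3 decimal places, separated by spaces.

cos θ_2 = (77.2457−2²−7²)/(2·2·7) = 0.8659; θ_2 = -30.0125° (elbow-down)
β = atan2(-5.2320,7.0620) = -36.5335°; ψ = atan2(-3.5013,8.0614) = -23.4768°
θ_1 = β − ψ = -13.0567°

-13.057 -30.012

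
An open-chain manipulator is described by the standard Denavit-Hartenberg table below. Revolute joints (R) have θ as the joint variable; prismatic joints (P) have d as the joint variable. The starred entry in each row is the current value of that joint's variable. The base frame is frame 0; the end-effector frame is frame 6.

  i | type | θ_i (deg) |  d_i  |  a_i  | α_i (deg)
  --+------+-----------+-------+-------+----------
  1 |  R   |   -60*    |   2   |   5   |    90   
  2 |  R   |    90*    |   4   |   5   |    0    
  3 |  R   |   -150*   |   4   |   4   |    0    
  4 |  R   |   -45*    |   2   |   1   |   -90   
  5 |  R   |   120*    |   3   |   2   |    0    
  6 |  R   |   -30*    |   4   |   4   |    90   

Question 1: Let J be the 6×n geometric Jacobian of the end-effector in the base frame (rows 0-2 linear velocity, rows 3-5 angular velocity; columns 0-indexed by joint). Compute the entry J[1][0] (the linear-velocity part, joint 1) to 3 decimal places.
3.185

axis z_0 = ẑ; lever o_n−o_0 = (3.1846,-14.0518,1.7242)
cross product → J_v[:, 0] = (14.0518,3.1846,-0.0000)
J_ω[:, 0] = z_0
entry J[1][0] = 3.1846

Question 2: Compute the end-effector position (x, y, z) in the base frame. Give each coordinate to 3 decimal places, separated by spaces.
3.185 -14.052 1.724

after link 1: o_1 = (2.5000, -4.3301, 2.0000)
after link 2: o_2 = (-0.9641, -6.3301, 7.0000)
after link 3: o_3 = (-3.4282, -10.0622, 3.5359)
after link 4: o_4 = (-5.2897, -10.8380, 2.5700)
after link 5: o_5 = (-2.2114, -12.7057, 2.7594)
after link 6: o_6 = (3.1846, -14.0518, 1.7242)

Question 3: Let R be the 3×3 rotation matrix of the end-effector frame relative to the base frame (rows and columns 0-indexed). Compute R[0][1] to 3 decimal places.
End-effector y-axis (col 1 of R) = (0.4830,-0.8365,-0.2588)
R[0][1] = 0.4830

0.483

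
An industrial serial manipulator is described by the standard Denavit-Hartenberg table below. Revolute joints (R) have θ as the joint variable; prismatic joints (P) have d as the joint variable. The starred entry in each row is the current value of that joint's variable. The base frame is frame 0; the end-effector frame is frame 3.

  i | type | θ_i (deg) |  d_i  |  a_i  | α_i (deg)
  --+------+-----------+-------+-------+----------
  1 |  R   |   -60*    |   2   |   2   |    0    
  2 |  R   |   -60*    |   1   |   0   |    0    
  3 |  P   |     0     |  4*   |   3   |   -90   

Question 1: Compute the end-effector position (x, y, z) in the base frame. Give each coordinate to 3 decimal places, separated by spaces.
after link 1: o_1 = (1.0000, -1.7321, 2.0000)
after link 2: o_2 = (1.0000, -1.7321, 3.0000)
after link 3: o_3 = (-0.5000, -4.3301, 7.0000)

-0.500 -4.330 7.000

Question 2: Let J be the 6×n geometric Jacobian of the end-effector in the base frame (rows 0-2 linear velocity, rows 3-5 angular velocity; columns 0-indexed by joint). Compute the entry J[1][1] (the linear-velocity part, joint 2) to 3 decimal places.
axis z_1 = (0.0000,0.0000,1.0000); lever o_n−o_1 = (-1.5000,-2.5981,5.0000)
cross product → J_v[:, 1] = (2.5981,-1.5000,0.0000)
J_ω[:, 1] = z_1
entry J[1][1] = -1.5000

-1.500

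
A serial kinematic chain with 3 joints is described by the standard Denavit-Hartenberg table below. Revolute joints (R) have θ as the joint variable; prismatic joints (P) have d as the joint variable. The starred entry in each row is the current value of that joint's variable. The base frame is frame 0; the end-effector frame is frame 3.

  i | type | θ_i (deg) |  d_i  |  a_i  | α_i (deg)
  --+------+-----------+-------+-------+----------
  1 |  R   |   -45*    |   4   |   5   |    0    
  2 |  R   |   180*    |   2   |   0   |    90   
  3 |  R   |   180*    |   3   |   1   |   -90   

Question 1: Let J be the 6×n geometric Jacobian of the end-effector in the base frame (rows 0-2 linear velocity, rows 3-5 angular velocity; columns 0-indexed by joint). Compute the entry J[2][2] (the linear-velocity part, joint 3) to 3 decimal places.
-1.000

axis z_2 = (0.7071,0.7071,0.0000); lever o_n−o_2 = (2.8284,1.4142,0.0000)
cross product → J_v[:, 2] = (-0.0000,0.0000,-1.0000)
J_ω[:, 2] = z_2
entry J[2][2] = -1.0000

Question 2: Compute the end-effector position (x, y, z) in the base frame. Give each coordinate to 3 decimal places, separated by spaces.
6.364 -2.121 6.000

after link 1: o_1 = (3.5355, -3.5355, 4.0000)
after link 2: o_2 = (3.5355, -3.5355, 6.0000)
after link 3: o_3 = (6.3640, -2.1213, 6.0000)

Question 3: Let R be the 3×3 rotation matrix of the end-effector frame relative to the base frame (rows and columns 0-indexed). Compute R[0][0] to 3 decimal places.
End-effector x-axis (col 0 of R) = (0.7071,-0.7071,0.0000)
R[0][0] = 0.7071

0.707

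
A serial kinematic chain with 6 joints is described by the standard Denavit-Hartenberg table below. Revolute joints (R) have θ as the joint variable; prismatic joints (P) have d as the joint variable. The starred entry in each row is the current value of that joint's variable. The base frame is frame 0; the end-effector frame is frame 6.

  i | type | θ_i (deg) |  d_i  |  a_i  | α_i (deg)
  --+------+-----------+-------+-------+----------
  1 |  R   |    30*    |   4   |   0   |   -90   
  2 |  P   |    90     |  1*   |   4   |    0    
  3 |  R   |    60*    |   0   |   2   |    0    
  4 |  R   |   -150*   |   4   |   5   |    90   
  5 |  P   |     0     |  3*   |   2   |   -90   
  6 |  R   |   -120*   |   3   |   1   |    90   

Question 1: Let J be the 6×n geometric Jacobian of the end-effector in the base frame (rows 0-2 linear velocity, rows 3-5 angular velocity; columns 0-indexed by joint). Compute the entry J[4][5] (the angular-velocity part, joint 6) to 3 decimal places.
0.866

axis z_5 = (-0.5000,0.8660,0.0000); lever o_n−o_5 = (-1.9330,2.3481,0.8660)
cross product → J_v[:, 5] = (0.7500,0.4330,0.5000)
J_ω[:, 5] = z_5
entry J[4][5] = 0.8660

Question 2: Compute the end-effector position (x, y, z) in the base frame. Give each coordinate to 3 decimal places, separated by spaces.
after link 1: o_1 = (0.0000, 0.0000, 4.0000)
after link 2: o_2 = (-0.5000, 0.8660, 0.0000)
after link 3: o_3 = (-2.0000, 0.0000, -1.0000)
after link 4: o_4 = (0.3301, 5.9641, -1.0000)
after link 5: o_5 = (2.0622, 6.9641, 2.0000)
after link 6: o_6 = (0.1292, 9.3122, 2.8660)

0.129 9.312 2.866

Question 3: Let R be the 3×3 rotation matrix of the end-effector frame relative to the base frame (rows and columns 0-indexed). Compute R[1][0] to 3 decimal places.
End-effector x-axis (col 0 of R) = (-0.4330,-0.2500,0.8660)
R[1][0] = -0.2500

-0.250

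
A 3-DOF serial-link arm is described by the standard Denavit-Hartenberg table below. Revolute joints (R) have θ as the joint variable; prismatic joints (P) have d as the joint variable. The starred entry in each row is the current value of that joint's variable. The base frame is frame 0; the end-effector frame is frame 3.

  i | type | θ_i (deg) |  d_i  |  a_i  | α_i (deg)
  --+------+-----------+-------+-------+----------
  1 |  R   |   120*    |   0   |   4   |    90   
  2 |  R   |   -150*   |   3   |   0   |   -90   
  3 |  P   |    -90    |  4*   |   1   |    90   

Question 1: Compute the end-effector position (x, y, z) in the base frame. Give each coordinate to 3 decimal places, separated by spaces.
after link 1: o_1 = (-2.0000, 3.4641, 0.0000)
after link 2: o_2 = (0.5981, 4.9641, 0.0000)
after link 3: o_3 = (0.4641, 7.1962, -3.4641)

0.464 7.196 -3.464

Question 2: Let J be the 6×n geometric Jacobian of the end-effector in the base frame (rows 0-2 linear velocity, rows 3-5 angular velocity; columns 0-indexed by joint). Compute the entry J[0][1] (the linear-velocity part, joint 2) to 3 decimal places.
axis z_1 = (0.8660,0.5000,0.0000); lever o_n−o_1 = (2.4641,3.7321,-3.4641)
cross product → J_v[:, 1] = (-1.7321,3.0000,2.0000)
J_ω[:, 1] = z_1
entry J[0][1] = -1.7321

-1.732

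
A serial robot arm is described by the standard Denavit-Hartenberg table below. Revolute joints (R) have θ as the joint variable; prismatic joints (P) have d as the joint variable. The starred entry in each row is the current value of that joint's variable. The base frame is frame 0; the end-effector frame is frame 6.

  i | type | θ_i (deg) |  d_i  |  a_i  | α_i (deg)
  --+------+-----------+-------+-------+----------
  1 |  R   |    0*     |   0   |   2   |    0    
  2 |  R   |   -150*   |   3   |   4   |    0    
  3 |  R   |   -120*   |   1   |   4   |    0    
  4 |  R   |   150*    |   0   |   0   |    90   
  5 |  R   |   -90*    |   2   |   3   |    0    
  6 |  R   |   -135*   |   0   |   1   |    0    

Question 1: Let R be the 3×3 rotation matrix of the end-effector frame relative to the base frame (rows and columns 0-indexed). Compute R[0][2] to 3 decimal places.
End-effector z-axis (col 2 of R) = (-0.8660,0.5000,0.0000)
R[0][2] = -0.8660

-0.866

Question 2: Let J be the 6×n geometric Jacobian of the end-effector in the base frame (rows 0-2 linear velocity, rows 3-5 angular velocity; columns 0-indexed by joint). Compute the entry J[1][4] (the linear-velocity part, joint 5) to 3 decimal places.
axis z_4 = (-0.8660,0.5000,0.0000); lever o_n−o_4 = (-1.3785,1.6124,-2.2929)
cross product → J_v[:, 4] = (-1.1464,-1.9857,-0.7071)
J_ω[:, 4] = z_4
entry J[1][4] = -1.9857

-1.986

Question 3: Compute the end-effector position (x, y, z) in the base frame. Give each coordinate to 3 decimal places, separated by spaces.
after link 1: o_1 = (2.0000, 0.0000, 0.0000)
after link 2: o_2 = (-1.4641, -2.0000, 3.0000)
after link 3: o_3 = (-1.4641, 2.0000, 4.0000)
after link 4: o_4 = (-1.4641, 2.0000, 4.0000)
after link 5: o_5 = (-3.1962, 3.0000, 1.0000)
after link 6: o_6 = (-2.8426, 3.6124, 1.7071)

-2.843 3.612 1.707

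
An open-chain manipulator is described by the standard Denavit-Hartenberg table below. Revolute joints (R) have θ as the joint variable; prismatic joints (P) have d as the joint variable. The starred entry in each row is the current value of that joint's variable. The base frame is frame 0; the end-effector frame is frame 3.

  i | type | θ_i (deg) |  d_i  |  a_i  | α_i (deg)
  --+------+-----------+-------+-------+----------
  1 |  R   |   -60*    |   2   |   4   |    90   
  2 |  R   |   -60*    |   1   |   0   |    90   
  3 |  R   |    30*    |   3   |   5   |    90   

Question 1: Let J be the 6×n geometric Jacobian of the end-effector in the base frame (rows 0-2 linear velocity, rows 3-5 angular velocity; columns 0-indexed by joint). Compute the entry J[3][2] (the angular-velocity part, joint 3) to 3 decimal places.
axis z_2 = (-0.4330,0.7500,-0.5000); lever o_n−o_2 = (-2.3816,-0.8750,-5.2500)
cross product → J_v[:, 2] = (-4.3750,-1.0825,2.1651)
J_ω[:, 2] = z_2
entry J[3][2] = -0.4330

-0.433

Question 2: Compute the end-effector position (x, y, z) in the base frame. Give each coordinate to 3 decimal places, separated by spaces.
after link 1: o_1 = (2.0000, -3.4641, 2.0000)
after link 2: o_2 = (1.1340, -3.9641, 2.0000)
after link 3: o_3 = (-1.2476, -4.8391, -3.2500)

-1.248 -4.839 -3.250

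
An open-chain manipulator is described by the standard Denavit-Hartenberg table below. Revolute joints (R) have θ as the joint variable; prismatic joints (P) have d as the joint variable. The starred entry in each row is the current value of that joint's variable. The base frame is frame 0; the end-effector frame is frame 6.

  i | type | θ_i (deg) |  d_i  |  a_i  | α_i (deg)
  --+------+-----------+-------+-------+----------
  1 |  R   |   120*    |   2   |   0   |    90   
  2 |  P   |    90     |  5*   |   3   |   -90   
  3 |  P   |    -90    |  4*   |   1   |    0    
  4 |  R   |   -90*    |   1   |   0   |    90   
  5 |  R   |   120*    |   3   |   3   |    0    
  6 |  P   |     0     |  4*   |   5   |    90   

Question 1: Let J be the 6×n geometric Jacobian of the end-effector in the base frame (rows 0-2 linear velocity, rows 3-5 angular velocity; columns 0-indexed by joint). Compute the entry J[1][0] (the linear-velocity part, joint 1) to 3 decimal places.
5.098

axis z_0 = ẑ; lever o_n−o_0 = (5.0981,-10.8301,9.0000)
cross product → J_v[:, 0] = (10.8301,5.0981,-0.0000)
J_ω[:, 0] = z_0
entry J[1][0] = 5.0981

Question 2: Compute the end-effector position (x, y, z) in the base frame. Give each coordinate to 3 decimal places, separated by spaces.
after link 1: o_1 = (0.0000, 0.0000, 2.0000)
after link 2: o_2 = (4.3301, 2.5000, 5.0000)
after link 3: o_3 = (7.1962, -0.4641, 5.0000)
after link 4: o_4 = (7.6962, -1.3301, 5.0000)
after link 5: o_5 = (6.3971, -5.0801, 6.5000)
after link 6: o_6 = (5.0981, -10.8301, 9.0000)

5.098 -10.830 9.000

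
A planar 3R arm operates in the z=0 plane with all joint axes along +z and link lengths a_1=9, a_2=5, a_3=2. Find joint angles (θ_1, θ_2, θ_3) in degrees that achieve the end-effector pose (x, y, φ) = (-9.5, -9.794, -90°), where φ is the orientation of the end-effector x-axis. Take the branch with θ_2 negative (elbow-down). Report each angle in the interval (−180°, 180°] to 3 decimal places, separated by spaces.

wrist centre = target − a_3·(cos φ, sin φ) = (-9.5000, -7.7940)
cos θ_2 = (150.9964−9²−5²)/(2·9·5) = 0.5000; θ_2 = -60.0026° (elbow-down)
β = atan2(-7.7940,-9.5000) = -140.6338°; ψ = atan2(-4.3302,11.4998) = -20.6338°
θ_1 = β − ψ = -120.0000°
θ_3 = φ − θ_1 − θ_2 = 90.0026° (wrapped to (-180°,180°])

-120.000 -60.003 90.003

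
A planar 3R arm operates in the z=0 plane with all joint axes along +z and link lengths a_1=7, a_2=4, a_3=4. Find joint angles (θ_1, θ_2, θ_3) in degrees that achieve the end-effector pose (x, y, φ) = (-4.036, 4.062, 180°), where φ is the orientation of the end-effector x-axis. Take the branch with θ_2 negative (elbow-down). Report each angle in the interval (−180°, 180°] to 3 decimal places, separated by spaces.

120.000 -150.003 -149.997

wrist centre = target − a_3·(cos φ, sin φ) = (-0.0360, 4.0620)
cos θ_2 = (16.5011−7²−4²)/(2·7·4) = -0.8661; θ_2 = -150.0029° (elbow-down)
β = atan2(4.0620,-0.0360) = 90.5078°; ψ = atan2(-1.9998,3.5358) = -29.4922°
θ_1 = β − ψ = 120.0000°
θ_3 = φ − θ_1 − θ_2 = -149.9970° (wrapped to (-180°,180°])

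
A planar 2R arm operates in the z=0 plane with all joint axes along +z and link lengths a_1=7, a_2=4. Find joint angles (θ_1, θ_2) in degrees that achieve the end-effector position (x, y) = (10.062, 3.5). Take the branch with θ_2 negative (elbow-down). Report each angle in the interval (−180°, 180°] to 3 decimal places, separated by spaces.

cos θ_2 = (113.4938−7²−4²)/(2·7·4) = 0.8660; θ_2 = -30.0073° (elbow-down)
β = atan2(3.5000,10.0620) = 19.1799°; ψ = atan2(-2.0004,10.4638) = -10.8230°
θ_1 = β − ψ = 30.0029°

30.003 -30.007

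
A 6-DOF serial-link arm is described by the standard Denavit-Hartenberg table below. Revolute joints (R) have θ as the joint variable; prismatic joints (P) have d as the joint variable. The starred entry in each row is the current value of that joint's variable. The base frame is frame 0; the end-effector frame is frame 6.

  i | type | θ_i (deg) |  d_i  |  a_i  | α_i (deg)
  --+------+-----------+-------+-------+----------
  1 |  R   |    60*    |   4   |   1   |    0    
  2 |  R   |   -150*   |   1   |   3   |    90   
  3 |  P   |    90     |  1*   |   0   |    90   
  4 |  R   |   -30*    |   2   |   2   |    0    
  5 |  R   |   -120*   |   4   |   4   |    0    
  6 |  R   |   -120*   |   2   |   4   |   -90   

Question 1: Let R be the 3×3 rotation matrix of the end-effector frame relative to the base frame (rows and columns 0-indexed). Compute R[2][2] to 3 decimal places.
-1.000

End-effector z-axis (col 2 of R) = (0.0000,-0.0000,-1.0000)
R[2][2] = -1.0000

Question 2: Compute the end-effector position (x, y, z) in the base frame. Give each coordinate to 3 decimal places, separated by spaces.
-1.500 -10.134 3.268

after link 1: o_1 = (0.5000, 0.8660, 4.0000)
after link 2: o_2 = (0.5000, -2.1340, 5.0000)
after link 3: o_3 = (-0.5000, -2.1340, 5.0000)
after link 4: o_4 = (0.5000, -4.1340, 6.7321)
after link 5: o_5 = (2.5000, -8.1340, 3.2679)
after link 6: o_6 = (-1.5000, -10.1340, 3.2679)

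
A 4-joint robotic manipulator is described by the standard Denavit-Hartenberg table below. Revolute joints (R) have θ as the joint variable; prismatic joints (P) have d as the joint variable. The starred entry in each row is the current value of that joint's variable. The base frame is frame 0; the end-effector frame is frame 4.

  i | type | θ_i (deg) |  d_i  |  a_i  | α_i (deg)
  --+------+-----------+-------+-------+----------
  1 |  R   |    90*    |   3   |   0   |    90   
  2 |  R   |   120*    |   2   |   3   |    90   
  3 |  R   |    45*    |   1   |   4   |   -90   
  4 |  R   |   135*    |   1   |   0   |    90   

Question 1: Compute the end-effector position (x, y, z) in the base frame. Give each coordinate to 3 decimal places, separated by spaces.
5.536 -1.695 7.935

after link 1: o_1 = (0.0000, 0.0000, 3.0000)
after link 2: o_2 = (2.0000, -1.5000, 5.5981)
after link 3: o_3 = (4.8284, -2.0482, 8.5476)
after link 4: o_4 = (5.5355, -1.6946, 7.9352)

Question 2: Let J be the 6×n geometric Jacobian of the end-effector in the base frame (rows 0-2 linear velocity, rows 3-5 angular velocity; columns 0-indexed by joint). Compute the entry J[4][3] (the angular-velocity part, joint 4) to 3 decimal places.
0.354

axis z_3 = (0.7071,0.3536,-0.6124); lever o_n−o_3 = (0.7071,0.3536,-0.6124)
cross product → J_v[:, 3] = (-0.0000,0.0000,-0.0000)
J_ω[:, 3] = z_3
entry J[4][3] = 0.3536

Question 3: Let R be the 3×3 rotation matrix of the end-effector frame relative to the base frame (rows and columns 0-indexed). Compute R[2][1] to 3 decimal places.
-0.612

End-effector y-axis (col 1 of R) = (0.7071,0.3536,-0.6124)
R[2][1] = -0.6124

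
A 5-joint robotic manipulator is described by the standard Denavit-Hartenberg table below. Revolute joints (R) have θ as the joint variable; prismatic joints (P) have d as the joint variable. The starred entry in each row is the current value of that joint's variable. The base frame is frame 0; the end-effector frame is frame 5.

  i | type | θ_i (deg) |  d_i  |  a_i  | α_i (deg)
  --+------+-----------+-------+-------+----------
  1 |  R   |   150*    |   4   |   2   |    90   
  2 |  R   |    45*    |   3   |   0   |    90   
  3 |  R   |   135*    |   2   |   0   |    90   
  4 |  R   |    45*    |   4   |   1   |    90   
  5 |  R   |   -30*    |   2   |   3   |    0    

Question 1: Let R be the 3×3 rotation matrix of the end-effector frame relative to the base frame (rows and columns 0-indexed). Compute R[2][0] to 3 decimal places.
End-effector x-axis (col 0 of R) = (0.1464,0.0072,-0.9892)
R[2][0] = -0.9892

-0.989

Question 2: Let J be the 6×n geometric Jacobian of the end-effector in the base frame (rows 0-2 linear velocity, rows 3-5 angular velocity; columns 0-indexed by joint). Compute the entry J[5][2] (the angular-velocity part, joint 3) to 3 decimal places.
axis z_2 = (-0.6124,0.3536,-0.7071); lever o_n−o_2 = (0.9982,4.6970,-2.9425)
cross product → J_v[:, 2] = (2.2809,-2.5077,-3.2292)
J_ω[:, 2] = z_2
entry J[5][2] = -0.7071

-0.707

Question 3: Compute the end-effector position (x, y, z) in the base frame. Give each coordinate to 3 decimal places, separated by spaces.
0.766 8.295 1.058

after link 1: o_1 = (-1.7321, 1.0000, 4.0000)
after link 2: o_2 = (-0.2321, 3.5981, 4.0000)
after link 3: o_3 = (-1.4568, 4.3052, 2.5858)
after link 4: o_4 = (-1.6515, 8.2609, 3.7322)
after link 5: o_5 = (0.7661, 8.2951, 1.0575)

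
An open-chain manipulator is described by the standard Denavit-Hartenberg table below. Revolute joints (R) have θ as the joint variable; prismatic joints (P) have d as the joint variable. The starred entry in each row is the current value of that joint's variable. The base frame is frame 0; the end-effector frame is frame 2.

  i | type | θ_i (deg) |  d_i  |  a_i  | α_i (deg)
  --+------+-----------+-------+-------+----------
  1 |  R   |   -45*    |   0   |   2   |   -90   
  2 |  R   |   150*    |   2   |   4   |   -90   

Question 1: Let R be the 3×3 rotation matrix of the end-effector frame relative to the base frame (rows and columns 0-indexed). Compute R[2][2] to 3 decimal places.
End-effector z-axis (col 2 of R) = (-0.3536,0.3536,0.8660)
R[2][2] = 0.8660

0.866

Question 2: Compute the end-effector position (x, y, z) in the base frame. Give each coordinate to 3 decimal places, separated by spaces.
after link 1: o_1 = (1.4142, -1.4142, 0.0000)
after link 2: o_2 = (0.3789, 2.4495, -2.0000)

0.379 2.449 -2.000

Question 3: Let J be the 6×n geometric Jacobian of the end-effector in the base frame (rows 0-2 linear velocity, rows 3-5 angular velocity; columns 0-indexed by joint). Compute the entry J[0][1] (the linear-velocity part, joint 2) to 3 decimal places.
axis z_1 = (0.7071,0.7071,0.0000); lever o_n−o_1 = (-1.0353,3.8637,-2.0000)
cross product → J_v[:, 1] = (-1.4142,1.4142,3.4641)
J_ω[:, 1] = z_1
entry J[0][1] = -1.4142

-1.414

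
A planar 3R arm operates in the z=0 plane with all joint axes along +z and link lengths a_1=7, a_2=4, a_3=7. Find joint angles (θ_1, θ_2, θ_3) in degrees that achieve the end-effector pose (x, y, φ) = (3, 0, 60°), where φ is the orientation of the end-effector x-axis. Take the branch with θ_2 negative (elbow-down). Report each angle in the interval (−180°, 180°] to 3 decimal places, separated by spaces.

wrist centre = target − a_3·(cos φ, sin φ) = (-0.5000, -6.0622)
cos θ_2 = (37.0000−7²−4²)/(2·7·4) = -0.5000; θ_2 = -120.0000° (elbow-down)
β = atan2(-6.0622,-0.5000) = -94.7150°; ψ = atan2(-3.4641,5.0000) = -34.7150°
θ_1 = β − ψ = -60.0000°
θ_3 = φ − θ_1 − θ_2 = -120.0000° (wrapped to (-180°,180°])

-60.000 -120.000 -120.000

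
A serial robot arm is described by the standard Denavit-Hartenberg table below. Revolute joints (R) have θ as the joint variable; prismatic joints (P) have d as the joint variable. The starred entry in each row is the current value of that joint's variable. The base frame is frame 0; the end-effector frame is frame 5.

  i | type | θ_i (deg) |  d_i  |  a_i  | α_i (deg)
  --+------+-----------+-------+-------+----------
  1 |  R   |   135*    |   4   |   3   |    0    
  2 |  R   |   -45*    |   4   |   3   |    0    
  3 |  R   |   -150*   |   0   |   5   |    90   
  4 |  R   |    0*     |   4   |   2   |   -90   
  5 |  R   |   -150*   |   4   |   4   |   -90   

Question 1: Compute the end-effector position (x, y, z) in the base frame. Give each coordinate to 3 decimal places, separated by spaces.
-5.550 -0.941 12.000

after link 1: o_1 = (-2.1213, 2.1213, 4.0000)
after link 2: o_2 = (-2.1213, 5.1213, 8.0000)
after link 3: o_3 = (0.3787, 0.7912, 8.0000)
after link 4: o_4 = (-2.0854, -2.9409, 8.0000)
after link 5: o_5 = (-5.5495, -0.9409, 12.0000)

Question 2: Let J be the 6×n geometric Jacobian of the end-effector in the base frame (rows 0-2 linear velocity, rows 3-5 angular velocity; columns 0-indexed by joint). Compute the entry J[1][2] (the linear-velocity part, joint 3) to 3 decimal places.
-3.428

axis z_2 = (0.0000,0.0000,1.0000); lever o_n−o_2 = (-3.4282,-6.0622,4.0000)
cross product → J_v[:, 2] = (6.0622,-3.4282,0.0000)
J_ω[:, 2] = z_2
entry J[1][2] = -3.4282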